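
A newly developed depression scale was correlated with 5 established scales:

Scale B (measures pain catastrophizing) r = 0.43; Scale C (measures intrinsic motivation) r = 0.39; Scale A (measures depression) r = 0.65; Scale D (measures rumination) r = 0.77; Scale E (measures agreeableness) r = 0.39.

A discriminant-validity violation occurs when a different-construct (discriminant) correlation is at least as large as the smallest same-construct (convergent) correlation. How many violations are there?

1

Convergent (same construct = depression): Scale A.
Smallest convergent = 0.65. Discriminant values: 0.43, 0.39, 0.77, 0.39; count ≥ 0.65 → 1.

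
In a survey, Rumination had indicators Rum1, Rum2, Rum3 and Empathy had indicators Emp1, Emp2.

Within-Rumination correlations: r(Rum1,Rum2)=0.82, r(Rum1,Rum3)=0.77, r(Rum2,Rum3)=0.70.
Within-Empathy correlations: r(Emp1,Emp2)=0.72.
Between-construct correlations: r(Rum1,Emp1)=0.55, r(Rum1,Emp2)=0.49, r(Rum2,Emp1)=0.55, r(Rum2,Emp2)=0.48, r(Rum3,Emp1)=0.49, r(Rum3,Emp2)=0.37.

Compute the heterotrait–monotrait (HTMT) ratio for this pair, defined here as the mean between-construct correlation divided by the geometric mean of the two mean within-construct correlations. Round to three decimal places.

Between-construct mean = 2.93/6 = 0.4883.
Mean within-Rum = 2.29/3 = 0.7633; mean within-Emp = 0.72/1 = 0.7200.
Geometric mean = √(0.7633 × 0.7200) = 0.7413.
HTMT = 0.4883 / 0.7413 = 0.659.

0.659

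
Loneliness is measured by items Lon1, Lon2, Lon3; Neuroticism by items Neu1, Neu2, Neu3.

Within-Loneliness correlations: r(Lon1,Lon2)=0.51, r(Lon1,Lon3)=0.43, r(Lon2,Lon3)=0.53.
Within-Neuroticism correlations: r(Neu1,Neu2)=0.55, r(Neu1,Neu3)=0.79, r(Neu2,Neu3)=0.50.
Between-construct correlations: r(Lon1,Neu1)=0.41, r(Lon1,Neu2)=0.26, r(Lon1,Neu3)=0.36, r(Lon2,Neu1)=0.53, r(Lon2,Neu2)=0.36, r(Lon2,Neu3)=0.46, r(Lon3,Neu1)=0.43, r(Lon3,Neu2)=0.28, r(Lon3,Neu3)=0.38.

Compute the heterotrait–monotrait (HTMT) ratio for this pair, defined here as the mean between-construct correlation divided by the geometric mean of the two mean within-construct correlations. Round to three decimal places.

0.703

Mean heterotrait r = 3.47/9 = 0.3856.
Mean within-Lon = 1.47/3 = 0.4900; mean within-Neu = 1.84/3 = 0.6133.
Geometric mean = √(0.4900 × 0.6133) = 0.5482.
HTMT = 0.3856 / 0.5482 = 0.703.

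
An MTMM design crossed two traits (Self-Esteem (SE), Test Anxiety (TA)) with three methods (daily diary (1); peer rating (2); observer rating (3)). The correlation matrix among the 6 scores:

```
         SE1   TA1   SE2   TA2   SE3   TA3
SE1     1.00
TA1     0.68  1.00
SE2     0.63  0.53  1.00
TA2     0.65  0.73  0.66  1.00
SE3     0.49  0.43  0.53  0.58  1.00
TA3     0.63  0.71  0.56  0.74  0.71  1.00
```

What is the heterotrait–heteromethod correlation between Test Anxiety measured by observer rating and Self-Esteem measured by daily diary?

0.63

Different traits and methods: r(TA3, SE1) = 0.63.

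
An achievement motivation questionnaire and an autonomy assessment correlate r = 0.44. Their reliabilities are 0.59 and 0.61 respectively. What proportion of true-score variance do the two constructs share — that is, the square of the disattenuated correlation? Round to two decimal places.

Disattenuated r = 0.44 / √(0.59 × 0.61) = 0.44 / 0.5999 = 0.7335.
Shared true-score variance = 0.7335² = 0.5380 ≈ 0.54.

0.54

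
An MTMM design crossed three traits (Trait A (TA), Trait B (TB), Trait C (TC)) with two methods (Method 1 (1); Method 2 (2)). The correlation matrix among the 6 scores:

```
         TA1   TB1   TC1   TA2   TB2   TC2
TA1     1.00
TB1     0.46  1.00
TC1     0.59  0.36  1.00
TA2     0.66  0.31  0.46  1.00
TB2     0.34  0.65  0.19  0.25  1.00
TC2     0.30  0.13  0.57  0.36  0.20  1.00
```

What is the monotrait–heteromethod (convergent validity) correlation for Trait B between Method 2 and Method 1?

Same trait (TB), different methods: r(TB2, TB1) = 0.65.

0.65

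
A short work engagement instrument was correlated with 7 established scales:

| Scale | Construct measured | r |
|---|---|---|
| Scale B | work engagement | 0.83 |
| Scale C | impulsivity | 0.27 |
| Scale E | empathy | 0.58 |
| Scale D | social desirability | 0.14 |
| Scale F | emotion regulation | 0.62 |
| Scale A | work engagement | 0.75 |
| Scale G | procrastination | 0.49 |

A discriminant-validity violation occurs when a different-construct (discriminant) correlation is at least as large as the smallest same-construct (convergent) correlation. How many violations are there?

Convergent (same construct = work engagement): Scale B, Scale A.
Smallest convergent = 0.75. Discriminant values: 0.27, 0.58, 0.14, 0.62, 0.49; count ≥ 0.75 → 0.

0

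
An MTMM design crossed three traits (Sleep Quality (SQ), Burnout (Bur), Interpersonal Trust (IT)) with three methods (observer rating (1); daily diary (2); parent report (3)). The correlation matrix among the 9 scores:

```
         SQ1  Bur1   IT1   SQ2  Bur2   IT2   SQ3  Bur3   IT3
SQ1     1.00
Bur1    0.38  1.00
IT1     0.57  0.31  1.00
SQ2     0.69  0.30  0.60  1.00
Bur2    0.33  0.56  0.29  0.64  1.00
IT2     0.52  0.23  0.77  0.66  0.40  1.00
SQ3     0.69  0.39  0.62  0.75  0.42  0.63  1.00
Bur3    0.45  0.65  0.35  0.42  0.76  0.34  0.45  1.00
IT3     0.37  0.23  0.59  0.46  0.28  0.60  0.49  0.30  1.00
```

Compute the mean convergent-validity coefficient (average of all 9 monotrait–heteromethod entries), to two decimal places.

Convergent values: 0.69, 0.69, 0.75, 0.56, 0.65, 0.76, 0.77, 0.59, 0.60; mean = 6.06/9 = 0.67.

0.67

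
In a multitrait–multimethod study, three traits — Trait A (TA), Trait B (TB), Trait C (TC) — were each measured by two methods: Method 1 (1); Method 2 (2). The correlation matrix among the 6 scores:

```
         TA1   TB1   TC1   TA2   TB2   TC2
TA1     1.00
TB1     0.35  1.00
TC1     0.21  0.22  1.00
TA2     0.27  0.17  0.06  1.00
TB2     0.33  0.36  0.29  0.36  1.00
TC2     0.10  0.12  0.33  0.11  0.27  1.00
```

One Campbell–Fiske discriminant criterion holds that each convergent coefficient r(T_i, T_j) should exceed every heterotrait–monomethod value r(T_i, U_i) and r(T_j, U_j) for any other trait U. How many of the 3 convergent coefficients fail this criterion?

2

Convergent coefficients and their comparison sets:
TA (methods 1·2): 0.27 vs {0.35, 0.36, 0.21, 0.11} → fail.
TB (methods 1·2): 0.36 vs {0.35, 0.36, 0.22, 0.27} → fail.
TC (methods 1·2): 0.33 vs {0.21, 0.11, 0.22, 0.27} → pass.
2 of 3 fail.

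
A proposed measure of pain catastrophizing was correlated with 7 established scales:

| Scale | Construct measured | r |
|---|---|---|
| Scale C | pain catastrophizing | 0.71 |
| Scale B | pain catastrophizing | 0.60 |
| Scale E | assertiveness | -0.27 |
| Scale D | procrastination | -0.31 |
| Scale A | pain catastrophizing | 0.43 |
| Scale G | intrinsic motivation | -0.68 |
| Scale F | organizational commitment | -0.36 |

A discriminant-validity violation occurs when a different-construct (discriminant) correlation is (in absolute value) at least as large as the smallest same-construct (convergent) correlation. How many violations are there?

Convergent (same construct = pain catastrophizing): Scale C, Scale B, Scale A.
Smallest convergent = 0.43. Discriminant |r|: 0.27, 0.31, 0.68, 0.36; count ≥ 0.43 → 1.

1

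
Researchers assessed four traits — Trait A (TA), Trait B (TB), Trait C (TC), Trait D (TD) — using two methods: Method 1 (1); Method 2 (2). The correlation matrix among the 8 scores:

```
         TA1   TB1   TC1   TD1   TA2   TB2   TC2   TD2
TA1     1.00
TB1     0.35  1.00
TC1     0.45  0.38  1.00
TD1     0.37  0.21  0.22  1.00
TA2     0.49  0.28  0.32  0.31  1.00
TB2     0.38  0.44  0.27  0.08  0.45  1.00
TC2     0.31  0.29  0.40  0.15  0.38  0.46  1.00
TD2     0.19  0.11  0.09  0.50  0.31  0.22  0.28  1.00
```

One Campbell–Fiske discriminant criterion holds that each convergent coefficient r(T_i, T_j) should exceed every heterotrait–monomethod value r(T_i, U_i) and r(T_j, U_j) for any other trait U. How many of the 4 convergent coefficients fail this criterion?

2

Checking each validity diagonal entry against its comparison values:
TA (methods 1·2): 0.49 vs {0.35, 0.45, 0.45, 0.38, 0.37, 0.31} → pass.
TB (methods 1·2): 0.44 vs {0.35, 0.45, 0.38, 0.46, 0.21, 0.22} → fail.
TC (methods 1·2): 0.40 vs {0.45, 0.38, 0.38, 0.46, 0.22, 0.28} → fail.
TD (methods 1·2): 0.50 vs {0.37, 0.31, 0.21, 0.22, 0.22, 0.28} → pass.
2 of 4 fail.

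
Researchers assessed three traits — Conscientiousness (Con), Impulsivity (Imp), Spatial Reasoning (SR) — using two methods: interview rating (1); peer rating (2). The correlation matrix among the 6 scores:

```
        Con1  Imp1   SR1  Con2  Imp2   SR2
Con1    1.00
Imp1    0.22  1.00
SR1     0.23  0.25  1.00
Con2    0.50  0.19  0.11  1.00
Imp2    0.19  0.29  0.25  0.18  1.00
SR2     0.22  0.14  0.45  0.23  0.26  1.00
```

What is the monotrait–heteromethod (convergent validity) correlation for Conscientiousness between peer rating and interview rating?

Same trait (Con), different methods: r(Con2, Con1) = 0.50.

0.50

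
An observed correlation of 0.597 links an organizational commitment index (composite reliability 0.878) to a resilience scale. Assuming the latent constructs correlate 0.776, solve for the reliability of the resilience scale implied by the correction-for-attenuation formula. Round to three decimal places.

0.674

r_true = r_obs / √(r_xx · r_yy) ⇒ 0.776 = 0.597 / √(0.878 · r_yy).
√(0.878 · r_yy) = 0.597 / 0.776 = 0.7693; 0.878 · r_yy = 0.5918; r_yy = 0.5918 / 0.878 ≈ 0.674.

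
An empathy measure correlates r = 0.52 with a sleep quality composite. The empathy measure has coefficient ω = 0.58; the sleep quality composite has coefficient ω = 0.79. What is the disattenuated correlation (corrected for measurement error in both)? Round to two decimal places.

r_true = r_obs / √(r_xx · r_yy) = 0.52 / √(0.58 × 0.79) = 0.52 / √0.4582 = 0.52 / 0.6769 ≈ 0.77.

0.77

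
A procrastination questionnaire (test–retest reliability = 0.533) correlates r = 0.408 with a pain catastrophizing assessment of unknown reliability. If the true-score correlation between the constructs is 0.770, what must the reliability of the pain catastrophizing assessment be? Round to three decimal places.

0.527

r_true = r_obs / √(r_xx · r_yy) ⇒ 0.770 = 0.408 / √(0.533 · r_yy).
√(0.533 · r_yy) = 0.408 / 0.770 = 0.5299; 0.533 · r_yy = 0.2808; r_yy = 0.2808 / 0.533 ≈ 0.527.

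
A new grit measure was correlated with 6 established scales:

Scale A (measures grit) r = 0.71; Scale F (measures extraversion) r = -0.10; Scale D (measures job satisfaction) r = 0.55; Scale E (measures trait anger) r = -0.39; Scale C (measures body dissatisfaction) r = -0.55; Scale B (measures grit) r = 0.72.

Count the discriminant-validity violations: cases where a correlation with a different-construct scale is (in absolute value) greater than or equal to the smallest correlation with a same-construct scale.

Convergent (same construct = grit): Scale A, Scale B.
Smallest convergent = 0.71. Discriminant |r|: 0.10, 0.55, 0.39, 0.55; count ≥ 0.71 → 0.

0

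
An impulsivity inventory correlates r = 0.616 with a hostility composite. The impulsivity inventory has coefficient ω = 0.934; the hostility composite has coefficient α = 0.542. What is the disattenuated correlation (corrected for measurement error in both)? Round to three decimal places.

0.866

r_true = r_obs / √(r_xx · r_yy) = 0.616 / √(0.934 × 0.542) = 0.616 / √0.506228 = 0.616 / 0.7115 ≈ 0.866.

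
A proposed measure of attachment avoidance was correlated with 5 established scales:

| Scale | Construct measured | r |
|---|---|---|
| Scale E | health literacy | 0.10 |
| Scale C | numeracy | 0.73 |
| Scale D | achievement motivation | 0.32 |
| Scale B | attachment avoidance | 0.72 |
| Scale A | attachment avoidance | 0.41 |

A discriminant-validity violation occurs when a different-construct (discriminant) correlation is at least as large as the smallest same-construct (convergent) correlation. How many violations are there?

Convergent (same construct = attachment avoidance): Scale B, Scale A.
Smallest convergent = 0.41. Discriminant values: 0.10, 0.73, 0.32; count ≥ 0.41 → 1.

1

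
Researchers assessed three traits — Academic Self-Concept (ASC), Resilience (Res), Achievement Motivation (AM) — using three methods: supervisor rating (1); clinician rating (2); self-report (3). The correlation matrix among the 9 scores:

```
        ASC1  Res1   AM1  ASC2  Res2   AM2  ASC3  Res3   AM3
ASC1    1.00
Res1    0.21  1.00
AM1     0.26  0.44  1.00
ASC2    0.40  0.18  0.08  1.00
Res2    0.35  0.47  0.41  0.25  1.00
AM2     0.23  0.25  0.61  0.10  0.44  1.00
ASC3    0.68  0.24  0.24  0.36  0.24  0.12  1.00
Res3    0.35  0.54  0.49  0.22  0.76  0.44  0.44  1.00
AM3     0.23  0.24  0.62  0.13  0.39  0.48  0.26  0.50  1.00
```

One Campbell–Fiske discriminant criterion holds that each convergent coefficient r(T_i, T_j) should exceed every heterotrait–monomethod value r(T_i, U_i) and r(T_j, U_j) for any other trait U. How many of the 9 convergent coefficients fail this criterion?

Checking each validity diagonal entry against its comparison values:
ASC (methods 1·2): 0.40 vs {0.21, 0.25, 0.26, 0.10} → pass.
ASC (methods 1·3): 0.68 vs {0.21, 0.44, 0.26, 0.26} → pass.
ASC (methods 2·3): 0.36 vs {0.25, 0.44, 0.10, 0.26} → fail.
Res (methods 1·2): 0.47 vs {0.21, 0.25, 0.44, 0.44} → pass.
Res (methods 1·3): 0.54 vs {0.21, 0.44, 0.44, 0.50} → pass.
Res (methods 2·3): 0.76 vs {0.25, 0.44, 0.44, 0.50} → pass.
AM (methods 1·2): 0.61 vs {0.26, 0.10, 0.44, 0.44} → pass.
AM (methods 1·3): 0.62 vs {0.26, 0.26, 0.44, 0.50} → pass.
AM (methods 2·3): 0.48 vs {0.10, 0.26, 0.44, 0.50} → fail.
2 of 9 fail.

2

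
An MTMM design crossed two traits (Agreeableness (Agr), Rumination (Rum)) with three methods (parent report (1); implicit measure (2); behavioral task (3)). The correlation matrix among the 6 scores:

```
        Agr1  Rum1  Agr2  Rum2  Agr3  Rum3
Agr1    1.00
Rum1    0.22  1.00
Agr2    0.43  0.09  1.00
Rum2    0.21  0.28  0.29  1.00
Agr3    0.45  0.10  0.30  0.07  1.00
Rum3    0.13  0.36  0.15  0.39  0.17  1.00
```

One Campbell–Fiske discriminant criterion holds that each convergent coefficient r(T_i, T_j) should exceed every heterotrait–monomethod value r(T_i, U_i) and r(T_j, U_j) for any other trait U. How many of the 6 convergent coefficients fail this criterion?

Convergent coefficients and their comparison sets:
Agr (methods 1·2): 0.43 vs {0.22, 0.29} → pass.
Agr (methods 1·3): 0.45 vs {0.22, 0.17} → pass.
Agr (methods 2·3): 0.30 vs {0.29, 0.17} → pass.
Rum (methods 1·2): 0.28 vs {0.22, 0.29} → fail.
Rum (methods 1·3): 0.36 vs {0.22, 0.17} → pass.
Rum (methods 2·3): 0.39 vs {0.29, 0.17} → pass.
1 of 6 fail.

1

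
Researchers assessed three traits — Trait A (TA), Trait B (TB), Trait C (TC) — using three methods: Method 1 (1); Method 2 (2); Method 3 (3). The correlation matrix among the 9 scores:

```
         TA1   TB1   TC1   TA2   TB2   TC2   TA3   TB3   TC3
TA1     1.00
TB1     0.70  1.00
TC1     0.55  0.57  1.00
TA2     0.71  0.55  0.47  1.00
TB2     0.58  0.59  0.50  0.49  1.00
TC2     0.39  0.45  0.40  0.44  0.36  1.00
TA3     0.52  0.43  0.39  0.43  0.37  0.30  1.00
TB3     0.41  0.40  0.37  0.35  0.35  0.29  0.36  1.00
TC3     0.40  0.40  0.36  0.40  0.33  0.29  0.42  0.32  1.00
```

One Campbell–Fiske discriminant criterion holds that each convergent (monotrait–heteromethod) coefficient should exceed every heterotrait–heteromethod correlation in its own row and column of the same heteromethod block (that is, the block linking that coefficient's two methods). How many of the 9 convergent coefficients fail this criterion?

5

Checking each validity diagonal entry against its comparison values:
TA (methods 1·2): 0.71 vs {0.58, 0.55, 0.39, 0.47} → pass.
TA (methods 1·3): 0.52 vs {0.41, 0.43, 0.40, 0.39} → pass.
TA (methods 2·3): 0.43 vs {0.35, 0.37, 0.40, 0.30} → pass.
TB (methods 1·2): 0.59 vs {0.55, 0.58, 0.45, 0.50} → pass.
TB (methods 1·3): 0.40 vs {0.43, 0.41, 0.40, 0.37} → fail.
TB (methods 2·3): 0.35 vs {0.37, 0.35, 0.33, 0.29} → fail.
TC (methods 1·2): 0.40 vs {0.47, 0.39, 0.50, 0.45} → fail.
TC (methods 1·3): 0.36 vs {0.39, 0.40, 0.37, 0.40} → fail.
TC (methods 2·3): 0.29 vs {0.30, 0.40, 0.29, 0.33} → fail.
5 of 9 fail.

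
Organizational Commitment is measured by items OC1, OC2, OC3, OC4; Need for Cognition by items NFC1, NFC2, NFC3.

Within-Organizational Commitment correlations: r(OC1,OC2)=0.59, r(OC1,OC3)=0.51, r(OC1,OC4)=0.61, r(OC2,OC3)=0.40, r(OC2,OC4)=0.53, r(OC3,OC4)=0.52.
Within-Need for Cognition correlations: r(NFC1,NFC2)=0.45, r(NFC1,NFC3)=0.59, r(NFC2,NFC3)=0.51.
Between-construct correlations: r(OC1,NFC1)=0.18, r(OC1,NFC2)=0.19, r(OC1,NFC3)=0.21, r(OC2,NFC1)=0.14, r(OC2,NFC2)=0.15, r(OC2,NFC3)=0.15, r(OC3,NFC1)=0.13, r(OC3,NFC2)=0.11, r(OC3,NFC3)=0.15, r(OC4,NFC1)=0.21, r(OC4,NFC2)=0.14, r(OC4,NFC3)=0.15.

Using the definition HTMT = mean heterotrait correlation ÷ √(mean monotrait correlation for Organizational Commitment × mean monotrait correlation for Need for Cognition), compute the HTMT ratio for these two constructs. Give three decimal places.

Mean heterotrait r = 1.91/12 = 0.1592.
Mean within-OC = 3.16/6 = 0.5267; mean within-NFC = 1.55/3 = 0.5167.
Geometric mean = √(0.5267 × 0.5167) = 0.5217.
HTMT = 0.1592 / 0.5217 = 0.305.

0.305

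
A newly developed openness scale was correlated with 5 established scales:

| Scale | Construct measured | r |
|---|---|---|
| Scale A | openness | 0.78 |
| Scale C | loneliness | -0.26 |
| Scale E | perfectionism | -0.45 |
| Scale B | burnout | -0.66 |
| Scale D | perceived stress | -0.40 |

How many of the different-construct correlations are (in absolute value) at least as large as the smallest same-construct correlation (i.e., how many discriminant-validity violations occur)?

0

Convergent (same construct = openness): Scale A.
Smallest convergent = 0.78. Discriminant |r|: 0.26, 0.45, 0.66, 0.40; count ≥ 0.78 → 0.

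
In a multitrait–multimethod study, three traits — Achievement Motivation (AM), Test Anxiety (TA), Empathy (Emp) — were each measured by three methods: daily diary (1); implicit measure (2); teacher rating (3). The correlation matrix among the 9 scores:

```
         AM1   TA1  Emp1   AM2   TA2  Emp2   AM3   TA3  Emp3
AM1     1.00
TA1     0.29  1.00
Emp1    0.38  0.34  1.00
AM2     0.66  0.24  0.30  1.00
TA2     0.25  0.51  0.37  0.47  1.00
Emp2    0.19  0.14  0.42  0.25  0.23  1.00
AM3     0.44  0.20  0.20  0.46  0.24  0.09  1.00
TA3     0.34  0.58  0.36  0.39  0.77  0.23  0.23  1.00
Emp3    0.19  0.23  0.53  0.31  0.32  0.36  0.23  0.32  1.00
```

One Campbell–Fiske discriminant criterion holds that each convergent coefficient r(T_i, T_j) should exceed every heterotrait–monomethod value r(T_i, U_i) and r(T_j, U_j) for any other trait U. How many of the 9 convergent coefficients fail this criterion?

1

Convergent coefficients and their comparison sets:
AM (methods 1·2): 0.66 vs {0.29, 0.47, 0.38, 0.25} → pass.
AM (methods 1·3): 0.44 vs {0.29, 0.23, 0.38, 0.23} → pass.
AM (methods 2·3): 0.46 vs {0.47, 0.23, 0.25, 0.23} → fail.
TA (methods 1·2): 0.51 vs {0.29, 0.47, 0.34, 0.23} → pass.
TA (methods 1·3): 0.58 vs {0.29, 0.23, 0.34, 0.32} → pass.
TA (methods 2·3): 0.77 vs {0.47, 0.23, 0.23, 0.32} → pass.
Emp (methods 1·2): 0.42 vs {0.38, 0.25, 0.34, 0.23} → pass.
Emp (methods 1·3): 0.53 vs {0.38, 0.23, 0.34, 0.32} → pass.
Emp (methods 2·3): 0.36 vs {0.25, 0.23, 0.23, 0.32} → pass.
1 of 9 fail.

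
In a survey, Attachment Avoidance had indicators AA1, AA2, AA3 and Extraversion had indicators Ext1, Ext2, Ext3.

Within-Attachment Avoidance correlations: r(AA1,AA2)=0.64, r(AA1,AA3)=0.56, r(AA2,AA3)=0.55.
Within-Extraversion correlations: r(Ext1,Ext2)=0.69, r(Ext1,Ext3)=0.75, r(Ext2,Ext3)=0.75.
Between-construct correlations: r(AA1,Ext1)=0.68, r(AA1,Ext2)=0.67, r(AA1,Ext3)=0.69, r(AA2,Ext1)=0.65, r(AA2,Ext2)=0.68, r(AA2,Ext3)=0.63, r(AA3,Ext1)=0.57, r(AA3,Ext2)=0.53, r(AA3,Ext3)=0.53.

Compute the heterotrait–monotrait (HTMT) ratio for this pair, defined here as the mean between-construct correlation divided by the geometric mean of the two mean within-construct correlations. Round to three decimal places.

0.959

Between-construct mean = 5.63/9 = 0.6256.
Mean within-AA = 1.75/3 = 0.5833; mean within-Ext = 2.19/3 = 0.7300.
Geometric mean = √(0.5833 × 0.7300) = 0.6525.
HTMT = 0.6256 / 0.6525 = 0.959.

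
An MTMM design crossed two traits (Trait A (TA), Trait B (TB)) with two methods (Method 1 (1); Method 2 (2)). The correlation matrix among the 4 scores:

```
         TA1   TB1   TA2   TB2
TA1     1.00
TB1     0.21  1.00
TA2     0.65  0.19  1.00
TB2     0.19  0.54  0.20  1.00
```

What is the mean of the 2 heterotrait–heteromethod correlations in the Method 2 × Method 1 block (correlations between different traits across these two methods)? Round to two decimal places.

HTHM values (method 2 × method 1): 0.19, 0.19; mean = 0.38/2 = 0.19.

0.19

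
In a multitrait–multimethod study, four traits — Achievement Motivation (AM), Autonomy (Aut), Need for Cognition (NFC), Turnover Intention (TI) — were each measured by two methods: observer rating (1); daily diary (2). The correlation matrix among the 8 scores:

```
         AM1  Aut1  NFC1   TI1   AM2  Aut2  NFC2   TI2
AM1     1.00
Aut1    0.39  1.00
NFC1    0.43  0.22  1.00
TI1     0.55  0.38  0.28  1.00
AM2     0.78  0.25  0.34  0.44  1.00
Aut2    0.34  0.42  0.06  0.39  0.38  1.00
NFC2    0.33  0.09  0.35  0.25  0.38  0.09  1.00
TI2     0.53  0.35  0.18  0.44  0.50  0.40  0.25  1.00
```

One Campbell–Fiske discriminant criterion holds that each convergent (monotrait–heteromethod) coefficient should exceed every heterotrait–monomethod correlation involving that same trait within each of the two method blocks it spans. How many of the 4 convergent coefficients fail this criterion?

Checking each validity diagonal entry against its comparison values:
AM (methods 1·2): 0.78 vs {0.39, 0.38, 0.43, 0.38, 0.55, 0.50} → pass.
Aut (methods 1·2): 0.42 vs {0.39, 0.38, 0.22, 0.09, 0.38, 0.40} → pass.
NFC (methods 1·2): 0.35 vs {0.43, 0.38, 0.22, 0.09, 0.28, 0.25} → fail.
TI (methods 1·2): 0.44 vs {0.55, 0.50, 0.38, 0.40, 0.28, 0.25} → fail.
2 of 4 fail.

2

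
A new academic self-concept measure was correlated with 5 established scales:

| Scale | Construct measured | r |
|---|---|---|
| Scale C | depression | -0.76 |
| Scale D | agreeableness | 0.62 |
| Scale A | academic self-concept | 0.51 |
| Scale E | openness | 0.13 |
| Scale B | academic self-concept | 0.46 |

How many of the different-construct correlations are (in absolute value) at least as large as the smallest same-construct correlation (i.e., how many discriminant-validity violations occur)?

Convergent (same construct = academic self-concept): Scale A, Scale B.
Smallest convergent = 0.46. Discriminant |r|: 0.76, 0.62, 0.13; count ≥ 0.46 → 2.

2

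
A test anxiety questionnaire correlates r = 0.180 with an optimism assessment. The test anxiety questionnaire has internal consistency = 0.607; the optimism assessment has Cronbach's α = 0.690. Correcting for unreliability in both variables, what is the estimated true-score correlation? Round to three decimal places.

r_true = r_obs / √(r_xx · r_yy) = 0.180 / √(0.607 × 0.690) = 0.180 / √0.418830 = 0.180 / 0.6472 ≈ 0.278.

0.278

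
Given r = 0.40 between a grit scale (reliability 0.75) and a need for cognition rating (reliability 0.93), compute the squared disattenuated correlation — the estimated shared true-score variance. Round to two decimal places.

Disattenuated r = 0.40 / √(0.75 × 0.93) = 0.40 / 0.8352 = 0.4789.
Shared true-score variance = 0.4789² = 0.2293 ≈ 0.23.

0.23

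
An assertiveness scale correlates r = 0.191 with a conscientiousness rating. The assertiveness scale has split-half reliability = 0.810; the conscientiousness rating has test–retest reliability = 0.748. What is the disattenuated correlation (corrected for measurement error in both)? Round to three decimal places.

0.245

r_true = r_obs / √(r_xx · r_yy) = 0.191 / √(0.810 × 0.748) = 0.191 / √0.605880 = 0.191 / 0.7784 ≈ 0.245.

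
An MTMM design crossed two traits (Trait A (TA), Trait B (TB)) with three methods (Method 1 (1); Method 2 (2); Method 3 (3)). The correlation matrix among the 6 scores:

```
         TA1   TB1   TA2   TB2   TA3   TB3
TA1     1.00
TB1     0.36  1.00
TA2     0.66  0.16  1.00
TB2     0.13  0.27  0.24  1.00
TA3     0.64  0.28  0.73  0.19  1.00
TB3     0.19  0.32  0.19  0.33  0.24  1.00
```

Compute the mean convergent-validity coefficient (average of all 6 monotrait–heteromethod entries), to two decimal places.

Convergent values: 0.66, 0.64, 0.73, 0.27, 0.32, 0.33; mean = 2.95/6 = 0.49.

0.49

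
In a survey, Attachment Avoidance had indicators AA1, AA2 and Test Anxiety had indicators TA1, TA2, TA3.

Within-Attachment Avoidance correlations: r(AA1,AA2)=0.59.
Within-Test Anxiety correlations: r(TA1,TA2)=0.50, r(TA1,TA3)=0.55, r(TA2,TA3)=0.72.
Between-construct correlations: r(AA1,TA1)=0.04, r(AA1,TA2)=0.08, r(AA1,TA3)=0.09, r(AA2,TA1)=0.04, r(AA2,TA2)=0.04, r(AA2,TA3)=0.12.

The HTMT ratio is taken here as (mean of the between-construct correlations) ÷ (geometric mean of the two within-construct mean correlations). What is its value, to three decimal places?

0.116

Between-construct mean = 0.41/6 = 0.0683.
Mean within-AA = 0.59/1 = 0.5900; mean within-TA = 1.77/3 = 0.5900.
Geometric mean = √(0.5900 × 0.5900) = 0.5900.
HTMT = 0.0683 / 0.5900 = 0.116.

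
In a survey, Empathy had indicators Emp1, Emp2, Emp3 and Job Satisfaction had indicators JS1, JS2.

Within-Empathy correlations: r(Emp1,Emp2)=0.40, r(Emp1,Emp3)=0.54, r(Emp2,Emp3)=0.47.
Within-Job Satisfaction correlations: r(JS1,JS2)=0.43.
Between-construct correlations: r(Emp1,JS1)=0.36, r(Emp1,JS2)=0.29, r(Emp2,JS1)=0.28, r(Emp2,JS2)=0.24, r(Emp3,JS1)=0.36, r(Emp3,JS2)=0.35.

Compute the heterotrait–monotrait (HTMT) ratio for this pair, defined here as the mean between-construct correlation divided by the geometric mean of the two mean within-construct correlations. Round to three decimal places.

0.697

Mean heterotrait r = 1.88/6 = 0.3133.
Mean within-Emp = 1.41/3 = 0.4700; mean within-JS = 0.43/1 = 0.4300.
Geometric mean = √(0.4700 × 0.4300) = 0.4496.
HTMT = 0.3133 / 0.4496 = 0.697.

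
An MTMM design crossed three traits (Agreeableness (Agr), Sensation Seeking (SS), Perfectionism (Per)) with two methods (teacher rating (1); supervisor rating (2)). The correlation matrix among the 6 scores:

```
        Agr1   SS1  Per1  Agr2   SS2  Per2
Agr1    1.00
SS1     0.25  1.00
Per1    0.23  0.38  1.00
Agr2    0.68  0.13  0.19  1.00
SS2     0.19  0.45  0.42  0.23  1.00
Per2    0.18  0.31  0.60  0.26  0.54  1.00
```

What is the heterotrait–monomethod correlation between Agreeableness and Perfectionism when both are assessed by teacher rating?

0.23

Different traits, same method: r(Agr1, Per1) = 0.23.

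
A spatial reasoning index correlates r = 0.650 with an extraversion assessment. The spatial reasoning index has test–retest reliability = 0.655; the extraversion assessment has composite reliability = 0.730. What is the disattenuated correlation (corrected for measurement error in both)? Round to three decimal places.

0.940

r_true = r_obs / √(r_xx · r_yy) = 0.650 / √(0.655 × 0.730) = 0.650 / √0.478150 = 0.650 / 0.6915 ≈ 0.940.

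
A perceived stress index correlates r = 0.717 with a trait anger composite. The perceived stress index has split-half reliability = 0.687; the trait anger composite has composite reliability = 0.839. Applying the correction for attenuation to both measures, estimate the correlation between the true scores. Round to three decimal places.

0.944

r_true = r_obs / √(r_xx · r_yy) = 0.717 / √(0.687 × 0.839) = 0.717 / √0.576393 = 0.717 / 0.7592 ≈ 0.944.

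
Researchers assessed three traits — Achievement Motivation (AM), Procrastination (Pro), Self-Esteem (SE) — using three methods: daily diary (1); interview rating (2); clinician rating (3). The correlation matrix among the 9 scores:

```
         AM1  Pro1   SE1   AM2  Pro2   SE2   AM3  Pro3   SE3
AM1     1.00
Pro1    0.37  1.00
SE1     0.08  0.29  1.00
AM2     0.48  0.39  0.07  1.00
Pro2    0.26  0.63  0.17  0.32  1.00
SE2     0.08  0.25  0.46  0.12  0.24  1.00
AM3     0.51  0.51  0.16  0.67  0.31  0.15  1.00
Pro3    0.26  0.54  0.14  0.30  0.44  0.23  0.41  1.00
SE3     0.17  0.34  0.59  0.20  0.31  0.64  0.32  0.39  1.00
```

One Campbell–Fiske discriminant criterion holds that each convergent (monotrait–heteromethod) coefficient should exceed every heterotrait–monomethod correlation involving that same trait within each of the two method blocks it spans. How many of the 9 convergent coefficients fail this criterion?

Convergent coefficients and their comparison sets:
AM (methods 1·2): 0.48 vs {0.37, 0.32, 0.08, 0.12} → pass.
AM (methods 1·3): 0.51 vs {0.37, 0.41, 0.08, 0.32} → pass.
AM (methods 2·3): 0.67 vs {0.32, 0.41, 0.12, 0.32} → pass.
Pro (methods 1·2): 0.63 vs {0.37, 0.32, 0.29, 0.24} → pass.
Pro (methods 1·3): 0.54 vs {0.37, 0.41, 0.29, 0.39} → pass.
Pro (methods 2·3): 0.44 vs {0.32, 0.41, 0.24, 0.39} → pass.
SE (methods 1·2): 0.46 vs {0.08, 0.12, 0.29, 0.24} → pass.
SE (methods 1·3): 0.59 vs {0.08, 0.32, 0.29, 0.39} → pass.
SE (methods 2·3): 0.64 vs {0.12, 0.32, 0.24, 0.39} → pass.
0 of 9 fail.

0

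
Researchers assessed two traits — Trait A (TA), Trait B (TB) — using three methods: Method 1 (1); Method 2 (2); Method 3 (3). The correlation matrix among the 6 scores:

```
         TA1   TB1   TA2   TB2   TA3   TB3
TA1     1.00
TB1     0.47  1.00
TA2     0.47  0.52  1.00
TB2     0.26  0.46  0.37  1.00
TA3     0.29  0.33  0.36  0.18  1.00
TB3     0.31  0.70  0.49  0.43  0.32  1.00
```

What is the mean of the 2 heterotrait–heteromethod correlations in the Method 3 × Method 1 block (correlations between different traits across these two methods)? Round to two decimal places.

0.32

HTHM values (method 3 × method 1): 0.33, 0.31; mean = 0.64/2 = 0.32.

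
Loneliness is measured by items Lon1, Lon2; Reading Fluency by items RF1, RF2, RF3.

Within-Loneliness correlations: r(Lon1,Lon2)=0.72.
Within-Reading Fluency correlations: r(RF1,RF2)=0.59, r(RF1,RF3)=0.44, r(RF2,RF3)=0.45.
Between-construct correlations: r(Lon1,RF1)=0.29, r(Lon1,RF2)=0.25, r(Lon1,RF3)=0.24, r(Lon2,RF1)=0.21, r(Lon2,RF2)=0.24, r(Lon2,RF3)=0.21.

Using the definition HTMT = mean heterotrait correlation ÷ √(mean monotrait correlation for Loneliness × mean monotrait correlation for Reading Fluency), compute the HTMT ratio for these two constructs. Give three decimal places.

0.403

Mean heterotrait r = 1.44/6 = 0.2400.
Mean within-Lon = 0.72/1 = 0.7200; mean within-RF = 1.48/3 = 0.4933.
Geometric mean = √(0.7200 × 0.4933) = 0.5960.
HTMT = 0.2400 / 0.5960 = 0.403.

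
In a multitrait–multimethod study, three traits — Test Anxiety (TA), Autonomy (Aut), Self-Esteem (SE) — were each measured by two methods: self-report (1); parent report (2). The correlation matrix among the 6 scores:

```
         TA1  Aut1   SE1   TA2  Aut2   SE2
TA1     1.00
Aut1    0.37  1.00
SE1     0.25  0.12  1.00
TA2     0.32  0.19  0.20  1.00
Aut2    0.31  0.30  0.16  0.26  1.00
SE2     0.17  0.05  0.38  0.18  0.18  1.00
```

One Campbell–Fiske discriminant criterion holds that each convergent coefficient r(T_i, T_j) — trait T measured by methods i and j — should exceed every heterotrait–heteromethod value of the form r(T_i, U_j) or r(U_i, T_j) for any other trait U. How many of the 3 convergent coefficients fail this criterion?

Checking each validity diagonal entry against its comparison values:
TA (methods 1·2): 0.32 vs {0.31, 0.19, 0.17, 0.20} → pass.
Aut (methods 1·2): 0.30 vs {0.19, 0.31, 0.05, 0.16} → fail.
SE (methods 1·2): 0.38 vs {0.20, 0.17, 0.16, 0.05} → pass.
1 of 3 fail.

1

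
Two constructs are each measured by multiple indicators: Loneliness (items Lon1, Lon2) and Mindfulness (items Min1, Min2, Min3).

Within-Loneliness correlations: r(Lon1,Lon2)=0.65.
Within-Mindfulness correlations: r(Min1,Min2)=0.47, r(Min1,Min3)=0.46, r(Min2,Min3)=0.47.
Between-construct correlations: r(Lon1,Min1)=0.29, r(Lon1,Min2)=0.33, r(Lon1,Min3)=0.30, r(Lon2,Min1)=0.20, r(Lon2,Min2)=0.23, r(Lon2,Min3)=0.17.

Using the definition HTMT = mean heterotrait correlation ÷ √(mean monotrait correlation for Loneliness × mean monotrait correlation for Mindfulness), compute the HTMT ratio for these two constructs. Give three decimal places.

Mean between = 1.52/6 = 0.2533.
Mean within-Lon = 0.65/1 = 0.6500; mean within-Min = 1.40/3 = 0.4667.
Geometric mean = √(0.6500 × 0.4667) = 0.5508.
HTMT = 0.2533 / 0.5508 = 0.460.

0.460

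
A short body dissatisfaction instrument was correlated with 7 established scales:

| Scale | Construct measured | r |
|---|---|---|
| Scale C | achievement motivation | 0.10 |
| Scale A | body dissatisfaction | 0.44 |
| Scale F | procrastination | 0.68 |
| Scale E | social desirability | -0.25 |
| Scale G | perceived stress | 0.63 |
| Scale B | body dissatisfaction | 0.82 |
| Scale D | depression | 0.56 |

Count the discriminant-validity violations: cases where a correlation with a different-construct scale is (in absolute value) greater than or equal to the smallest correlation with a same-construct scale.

3

Convergent (same construct = body dissatisfaction): Scale A, Scale B.
Smallest convergent = 0.44. Discriminant |r|: 0.10, 0.68, 0.25, 0.63, 0.56; count ≥ 0.44 → 3.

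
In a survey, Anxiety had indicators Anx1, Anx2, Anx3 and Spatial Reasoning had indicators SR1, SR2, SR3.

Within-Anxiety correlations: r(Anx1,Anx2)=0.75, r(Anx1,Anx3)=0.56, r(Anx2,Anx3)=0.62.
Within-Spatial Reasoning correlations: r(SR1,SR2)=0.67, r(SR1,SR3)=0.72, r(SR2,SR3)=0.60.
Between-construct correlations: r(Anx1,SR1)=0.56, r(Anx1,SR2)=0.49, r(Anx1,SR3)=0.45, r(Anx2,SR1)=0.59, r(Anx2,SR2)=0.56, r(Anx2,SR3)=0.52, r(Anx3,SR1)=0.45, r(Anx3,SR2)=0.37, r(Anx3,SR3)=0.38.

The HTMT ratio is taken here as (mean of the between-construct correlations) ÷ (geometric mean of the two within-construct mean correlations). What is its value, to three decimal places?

Between-construct mean = 4.37/9 = 0.4856.
Mean within-Anx = 1.93/3 = 0.6433; mean within-SR = 1.99/3 = 0.6633.
Geometric mean = √(0.6433 × 0.6633) = 0.6532.
HTMT = 0.4856 / 0.6532 = 0.743.

0.743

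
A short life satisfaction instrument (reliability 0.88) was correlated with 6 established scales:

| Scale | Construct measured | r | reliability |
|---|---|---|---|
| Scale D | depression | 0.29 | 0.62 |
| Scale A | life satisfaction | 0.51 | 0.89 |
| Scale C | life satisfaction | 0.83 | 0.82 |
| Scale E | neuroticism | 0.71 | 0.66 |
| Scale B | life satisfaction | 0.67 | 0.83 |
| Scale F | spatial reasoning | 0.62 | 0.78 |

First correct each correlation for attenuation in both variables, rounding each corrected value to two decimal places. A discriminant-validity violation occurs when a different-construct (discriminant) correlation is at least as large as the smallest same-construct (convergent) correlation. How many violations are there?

Disattenuated r (r / √(r_scale · r_new)):
  Scale D (disc): 0.29 / √(0.62·0.88) = 0.39
  Scale A (conv): 0.51 / √(0.89·0.88) = 0.58
  Scale C (conv): 0.83 / √(0.82·0.88) = 0.98
  Scale E (disc): 0.71 / √(0.66·0.88) = 0.93
  Scale B (conv): 0.67 / √(0.83·0.88) = 0.78
  Scale F (disc): 0.62 / √(0.78·0.88) = 0.75
Smallest convergent = 0.58. Discriminant values: 0.39, 0.93, 0.75; count ≥ 0.58 → 2.

2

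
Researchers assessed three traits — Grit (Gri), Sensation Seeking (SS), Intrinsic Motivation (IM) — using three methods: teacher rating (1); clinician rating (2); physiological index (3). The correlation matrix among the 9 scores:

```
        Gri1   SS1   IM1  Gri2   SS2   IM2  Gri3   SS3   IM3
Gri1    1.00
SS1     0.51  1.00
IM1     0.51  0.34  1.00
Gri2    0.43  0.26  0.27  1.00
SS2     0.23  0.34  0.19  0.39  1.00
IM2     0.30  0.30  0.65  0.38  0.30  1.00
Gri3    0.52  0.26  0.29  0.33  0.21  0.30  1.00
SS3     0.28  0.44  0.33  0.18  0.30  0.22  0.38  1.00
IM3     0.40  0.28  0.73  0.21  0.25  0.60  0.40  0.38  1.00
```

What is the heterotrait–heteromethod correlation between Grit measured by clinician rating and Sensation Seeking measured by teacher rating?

Different traits and methods: r(Gri2, SS1) = 0.26.

0.26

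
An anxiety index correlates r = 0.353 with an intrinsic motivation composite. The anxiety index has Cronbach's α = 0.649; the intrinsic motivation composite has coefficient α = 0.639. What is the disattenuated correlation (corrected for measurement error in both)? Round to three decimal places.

0.548

r_true = r_obs / √(r_xx · r_yy) = 0.353 / √(0.649 × 0.639) = 0.353 / √0.414711 = 0.353 / 0.6440 ≈ 0.548.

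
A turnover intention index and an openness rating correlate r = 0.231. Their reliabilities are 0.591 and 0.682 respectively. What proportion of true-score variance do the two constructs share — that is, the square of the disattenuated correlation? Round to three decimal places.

Disattenuated r = 0.231 / √(0.591 × 0.682) = 0.231 / 0.6349 = 0.3638.
Shared true-score variance = 0.3638² = 0.1324 ≈ 0.132.

0.132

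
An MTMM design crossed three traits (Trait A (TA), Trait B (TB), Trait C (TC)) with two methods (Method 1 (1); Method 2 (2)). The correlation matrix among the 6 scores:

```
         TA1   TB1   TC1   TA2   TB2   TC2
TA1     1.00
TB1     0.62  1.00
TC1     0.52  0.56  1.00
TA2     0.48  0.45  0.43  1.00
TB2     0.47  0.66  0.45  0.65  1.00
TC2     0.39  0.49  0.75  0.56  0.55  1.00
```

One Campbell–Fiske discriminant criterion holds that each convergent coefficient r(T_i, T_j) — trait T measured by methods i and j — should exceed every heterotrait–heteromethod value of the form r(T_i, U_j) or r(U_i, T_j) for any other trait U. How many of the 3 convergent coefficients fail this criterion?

0

Each convergent coefficient versus the relevant comparison correlations:
TA (methods 1·2): 0.48 vs {0.47, 0.45, 0.39, 0.43} → pass.
TB (methods 1·2): 0.66 vs {0.45, 0.47, 0.49, 0.45} → pass.
TC (methods 1·2): 0.75 vs {0.43, 0.39, 0.45, 0.49} → pass.
0 of 3 fail.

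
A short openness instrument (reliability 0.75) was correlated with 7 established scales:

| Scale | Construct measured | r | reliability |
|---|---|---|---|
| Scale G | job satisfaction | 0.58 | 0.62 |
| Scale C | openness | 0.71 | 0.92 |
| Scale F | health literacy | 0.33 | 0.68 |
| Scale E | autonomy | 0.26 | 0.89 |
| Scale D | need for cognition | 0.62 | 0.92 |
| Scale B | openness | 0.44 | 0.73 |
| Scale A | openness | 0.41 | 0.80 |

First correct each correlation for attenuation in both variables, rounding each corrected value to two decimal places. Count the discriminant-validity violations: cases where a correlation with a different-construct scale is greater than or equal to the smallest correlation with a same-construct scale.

Disattenuated r (r / √(r_scale · r_new)):
  Scale G (disc): 0.58 / √(0.62·0.75) = 0.85
  Scale C (conv): 0.71 / √(0.92·0.75) = 0.85
  Scale F (disc): 0.33 / √(0.68·0.75) = 0.46
  Scale E (disc): 0.26 / √(0.89·0.75) = 0.32
  Scale D (disc): 0.62 / √(0.92·0.75) = 0.75
  Scale B (conv): 0.44 / √(0.73·0.75) = 0.59
  Scale A (conv): 0.41 / √(0.80·0.75) = 0.53
Smallest convergent = 0.53. Discriminant values: 0.85, 0.46, 0.32, 0.75; count ≥ 0.53 → 2.

2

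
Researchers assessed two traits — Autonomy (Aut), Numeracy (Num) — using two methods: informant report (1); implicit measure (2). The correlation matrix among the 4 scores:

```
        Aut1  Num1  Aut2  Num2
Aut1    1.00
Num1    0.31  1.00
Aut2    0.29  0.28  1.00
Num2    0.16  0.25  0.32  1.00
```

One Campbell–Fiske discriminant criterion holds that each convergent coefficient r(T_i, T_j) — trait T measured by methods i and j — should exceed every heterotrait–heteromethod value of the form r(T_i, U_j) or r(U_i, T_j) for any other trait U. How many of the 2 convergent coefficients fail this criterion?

1

Checking each validity diagonal entry against its comparison values:
Aut (methods 1·2): 0.29 vs {0.16, 0.28} → pass.
Num (methods 1·2): 0.25 vs {0.28, 0.16} → fail.
1 of 2 fail.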